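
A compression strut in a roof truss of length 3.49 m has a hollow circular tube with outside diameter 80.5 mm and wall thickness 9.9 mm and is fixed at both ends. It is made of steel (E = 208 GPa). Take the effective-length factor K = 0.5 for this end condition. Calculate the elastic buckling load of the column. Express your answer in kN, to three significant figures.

P_cr ≈ 940 kN

Inner diameter d_i = 80.5 − 2×9.9 = 60.70 mm
I = π(d_o⁴ − d_i⁴)/64 = π(80.5⁴ − 60.70⁴)/64 = 1.395×10^6 mm⁴
I = 1.395×10^6 mm⁴ = 1.395×10^-6 m⁴
Effective length L_e = K·L = 0.5 × 3.49 = 1.745 m
P_cr = π²EI / L_e² = π² × 208×10⁹ × 1.395×10^-6 / 1.745² = 9.405×10^5 N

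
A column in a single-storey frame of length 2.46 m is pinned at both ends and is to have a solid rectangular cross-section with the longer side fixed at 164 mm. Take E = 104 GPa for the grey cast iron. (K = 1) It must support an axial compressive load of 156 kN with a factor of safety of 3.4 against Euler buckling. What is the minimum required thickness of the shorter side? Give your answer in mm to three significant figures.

Required P_cr = n·P = 3.4 × 156 = 530.4 kN
L_e = K·L = 1 × 2.46 = 2.460 m
Required I = P_cr·L_e²/(π²E) = 5.304×10^5 × 2.460² / (π² × 1.04×10^11) = 3.127×10^-6 m⁴
I_req = 3.127×10^6 mm⁴
Rectangle, weak axis: I_min = h·b³/12 with h = 164 mm fixed  ⇒  b = (12I/h)^(1/3) = 61.2 mm

b ≈ 61.2 mm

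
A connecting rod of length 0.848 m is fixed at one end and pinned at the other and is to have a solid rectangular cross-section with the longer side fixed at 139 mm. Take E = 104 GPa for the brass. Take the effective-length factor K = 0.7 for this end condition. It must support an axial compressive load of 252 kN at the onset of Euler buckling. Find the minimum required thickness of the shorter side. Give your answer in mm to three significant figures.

b ≈ 19.5 mm

L_e = K·L = 0.7 × 0.848 = 0.5936 m
Required I = P_cr·L_e²/(π²E) = 2.520×10^5 × 0.5936² / (π² × 1.04×10^11) = 8.651×10^-8 m⁴
I_req = 8.651×10^4 mm⁴
Rectangle, weak axis: I_min = h·b³/12 with h = 139 mm fixed  ⇒  b = (12I/h)^(1/3) = 19.5 mm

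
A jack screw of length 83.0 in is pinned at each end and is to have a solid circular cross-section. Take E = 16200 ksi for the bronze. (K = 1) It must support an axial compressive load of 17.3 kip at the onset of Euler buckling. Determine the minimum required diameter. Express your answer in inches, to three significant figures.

L_e = K·L = 1 × 83.0 = 83.00 in
Required I = P_cr·L_e²/(π²E) = 1.730×10^4 × 83.00² / (π² × 1.62×10^7) = 0.7454 in⁴
Solid circle: I = πd⁴/64  ⇒  d = (64I/π)^(1/4) = (64×0.7454/π)^(1/4) = 1.97 in

d ≈ 1.97 in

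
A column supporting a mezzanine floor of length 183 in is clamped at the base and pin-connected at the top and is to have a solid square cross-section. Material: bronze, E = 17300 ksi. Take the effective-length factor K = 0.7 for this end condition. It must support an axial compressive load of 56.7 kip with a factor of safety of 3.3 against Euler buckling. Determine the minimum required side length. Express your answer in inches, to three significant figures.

Required P_cr = n·P = 3.3 × 56.7 = 187.1 kip
L_e = K·L = 0.7 × 183 = 128.1 in
Required I = P_cr·L_e²/(π²E) = 1.871×10^5 × 128.1² / (π² × 1.73×10^7) = 17.98 in⁴
Solid square: I = a⁴/12  ⇒  a = (12I)^(1/4) = (12×17.98)^(1/4) = 3.83 in

a ≈ 3.83 in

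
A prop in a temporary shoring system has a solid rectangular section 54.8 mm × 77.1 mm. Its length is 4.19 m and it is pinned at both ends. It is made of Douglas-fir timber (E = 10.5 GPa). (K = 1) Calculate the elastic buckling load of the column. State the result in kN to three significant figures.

Buckling occurs about the weak axis: I_min = h·b³/12 with b = 54.8 mm (the shorter side).
I_min = 77.1×54.8³/12 = 1.057×10^6 mm⁴
I = 1.057×10^6 mm⁴ = 1.057×10^-6 m⁴
Effective length L_e = K·L = 1 × 4.19 = 4.190 m
P_cr = π²EI / L_e² = π² × 10.5×10⁹ × 1.057×10^-6 / 4.190² = 6.241×10^3 N

P_cr ≈ 6.24 kN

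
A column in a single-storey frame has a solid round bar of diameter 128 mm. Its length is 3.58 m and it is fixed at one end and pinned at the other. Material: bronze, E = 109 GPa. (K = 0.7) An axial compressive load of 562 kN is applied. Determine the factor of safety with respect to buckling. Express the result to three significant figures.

n ≈ 4.02

I = πd⁴/64 = π×128⁴/64 = 1.318×10^7 mm⁴
I = 1.318×10^7 mm⁴ = 1.318×10^-5 m⁴
Effective length L_e = K·L = 0.7 × 3.58 = 2.506 m
P_cr = π²EI / L_e² = π² × 109×10⁹ × 1.318×10^-5 / 2.506² = 2.257×10^6 N
Factor of safety n = P_cr / P = 2257.2 / 562 = 4.02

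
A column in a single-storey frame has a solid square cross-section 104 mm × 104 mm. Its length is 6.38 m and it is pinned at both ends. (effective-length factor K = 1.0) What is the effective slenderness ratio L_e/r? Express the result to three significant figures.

For a square r = a/√12 = 104/√12 = 30.02 mm
L_e = K·L = 1 × 6.38 m = 6.380 m = 6380.0 mm
λ = L_e / r_min = 6380.0 / 30.02 = 213

λ ≈ 213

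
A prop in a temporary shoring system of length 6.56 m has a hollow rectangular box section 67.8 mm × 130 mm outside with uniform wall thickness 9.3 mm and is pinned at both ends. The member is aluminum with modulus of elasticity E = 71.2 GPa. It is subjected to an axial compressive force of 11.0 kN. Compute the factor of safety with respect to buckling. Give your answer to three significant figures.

Inner dimensions: h_i = 130 − 2×9.3 = 111.4 mm, b_i = 67.8 − 2×9.3 = 49.20 mm
Weak-axis I_min = (h_o·b_o³ − h_i·b_i³)/12 with b_o = 67.8, b_i = 49.20 mm (shorter outer/inner sides).
I_min = (130×67.8³ − 111.4×49.20³)/12 = 2.271×10^6 mm⁴
I = 2.271×10^6 mm⁴ = 2.271×10^-6 m⁴
Effective length L_e = K·L = 1 × 6.56 = 6.560 m
P_cr = π²EI / L_e² = π² × 71.2×10⁹ × 2.271×10^-6 / 6.560² = 3.708×10^4 N
Factor of safety n = P_cr / P = 37.081 / 11.0 = 3.37

n ≈ 3.37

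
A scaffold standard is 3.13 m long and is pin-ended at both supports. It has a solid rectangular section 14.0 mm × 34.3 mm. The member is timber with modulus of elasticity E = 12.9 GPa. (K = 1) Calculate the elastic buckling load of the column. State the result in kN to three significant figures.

Buckling occurs about the weak axis: I_min = h·b³/12 with b = 14.0 mm (the shorter side).
I_min = 34.3×14.0³/12 = 7.843×10^3 mm⁴
I = 7.843×10^3 mm⁴ = 7.843×10^-9 m⁴
Effective length L_e = K·L = 1 × 3.13 = 3.130 m
P_cr = π²EI / L_e² = π² × 12.9×10⁹ × 7.843×10^-9 / 3.130² = 101.9 N

P_cr ≈ 0.102 kN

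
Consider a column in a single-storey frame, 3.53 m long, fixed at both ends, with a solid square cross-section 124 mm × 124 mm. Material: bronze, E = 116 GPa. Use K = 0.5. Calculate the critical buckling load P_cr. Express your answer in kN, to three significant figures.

I = a⁴/12 = 124⁴/12 = 1.970×10^7 mm⁴
I = 1.970×10^7 mm⁴ = 1.970×10^-5 m⁴
Effective length L_e = K·L = 0.5 × 3.53 = 1.765 m
P_cr = π²EI / L_e² = π² × 116×10⁹ × 1.970×10^-5 / 1.765² = 7.241×10^6 N

P_cr ≈ 7240 kN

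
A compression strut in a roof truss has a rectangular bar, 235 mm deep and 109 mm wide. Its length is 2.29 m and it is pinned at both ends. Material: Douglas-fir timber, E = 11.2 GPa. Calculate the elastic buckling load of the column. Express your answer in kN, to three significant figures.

Buckling occurs about the weak axis: I_min = h·b³/12 with b = 109 mm (the shorter side).
I_min = 235×109³/12 = 2.536×10^7 mm⁴
I = 2.536×10^7 mm⁴ = 2.536×10^-5 m⁴
Effective length L_e = K·L = 1 × 2.29 = 2.290 m
P_cr = π²EI / L_e² = π² × 11.2×10⁹ × 2.536×10^-5 / 2.290² = 5.346×10^5 N

P_cr ≈ 535 kN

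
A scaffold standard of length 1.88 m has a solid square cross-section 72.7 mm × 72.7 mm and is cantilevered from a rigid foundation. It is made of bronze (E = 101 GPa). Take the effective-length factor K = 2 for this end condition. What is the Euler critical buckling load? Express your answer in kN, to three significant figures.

I = a⁴/12 = 72.7⁴/12 = 2.328×10^6 mm⁴
I = 2.328×10^6 mm⁴ = 2.328×10^-6 m⁴
Effective length L_e = K·L = 2 × 1.88 = 3.760 m
P_cr = π²EI / L_e² = π² × 101×10⁹ × 2.328×10^-6 / 3.760² = 1.641×10^5 N

P_cr ≈ 164 kN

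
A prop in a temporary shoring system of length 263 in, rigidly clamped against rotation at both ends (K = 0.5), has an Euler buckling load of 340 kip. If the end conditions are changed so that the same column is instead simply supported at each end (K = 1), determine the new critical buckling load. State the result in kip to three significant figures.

P_cr ∝ 1/K², so P_cr,new = P_cr,old × (K_old/K_new)² = 340 × (0.5/1)²
= 340 × 0.2500 = 85.0 kip

P_cr ≈ 85.0 kip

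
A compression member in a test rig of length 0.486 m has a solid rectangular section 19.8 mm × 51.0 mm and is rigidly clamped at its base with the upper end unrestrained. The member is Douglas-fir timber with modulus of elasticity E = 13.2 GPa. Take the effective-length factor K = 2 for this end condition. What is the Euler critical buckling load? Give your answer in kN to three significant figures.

Buckling occurs about the weak axis: I_min = h·b³/12 with b = 19.8 mm (the shorter side).
I_min = 51.0×19.8³/12 = 3.299×10^4 mm⁴
I = 3.299×10^4 mm⁴ = 3.299×10^-8 m⁴
Effective length L_e = K·L = 2 × 0.486 = 0.9720 m
P_cr = π²EI / L_e² = π² × 13.2×10⁹ × 3.299×10^-8 / 0.9720² = 4.549×10^3 N

P_cr ≈ 4.55 kN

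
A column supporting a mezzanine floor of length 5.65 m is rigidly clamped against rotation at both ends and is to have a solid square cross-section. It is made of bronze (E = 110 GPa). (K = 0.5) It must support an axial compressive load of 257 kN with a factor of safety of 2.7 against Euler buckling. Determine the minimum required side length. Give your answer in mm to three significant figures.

a ≈ 88.5 mm

Required P_cr = n·P = 2.7 × 257 = 693.9 kN
L_e = K·L = 0.5 × 5.65 = 2.825 m
Required I = P_cr·L_e²/(π²E) = 6.939×10^5 × 2.825² / (π² × 1.10×10^11) = 5.101×10^-6 m⁴
I_req = 5.101×10^6 mm⁴
Solid square: I = a⁴/12  ⇒  a = (12I)^(1/4) = (12×5.101×10^6)^(1/4) = 88.5 mm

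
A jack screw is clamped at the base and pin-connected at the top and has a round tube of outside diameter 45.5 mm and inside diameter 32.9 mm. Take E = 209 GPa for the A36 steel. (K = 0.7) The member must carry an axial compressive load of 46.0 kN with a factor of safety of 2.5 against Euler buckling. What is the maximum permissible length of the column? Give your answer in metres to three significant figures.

L_max ≈ 2.37 m

d_o = 45.5 mm, d_i = 32.9 mm
I = π(d_o⁴ − d_i⁴)/64 = π(45.5⁴ − 32.90⁴)/64 = 1.529×10^5 mm⁴
I = 1.529×10^-7 m⁴
Required critical load P_cr = n·P = 2.5 × 46.0 = 115.0 kN = 1.150×10^5 N
From P_cr = π²EI/(K·L)²:  L = (1/K)·√(π²EI/P_cr) = (1/0.7)·√(π²×2.09×10^11×1.529×10^-7/1.150×10^5)
L = 2.37 m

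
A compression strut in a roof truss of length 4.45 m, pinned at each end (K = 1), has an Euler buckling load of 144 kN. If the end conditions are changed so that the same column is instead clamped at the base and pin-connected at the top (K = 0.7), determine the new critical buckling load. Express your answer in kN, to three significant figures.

P_cr ∝ 1/K², so P_cr,new = P_cr,old × (K_old/K_new)² = 144 × (1/0.7)²
= 144 × 2.041 = 294 kN

P_cr ≈ 294 kN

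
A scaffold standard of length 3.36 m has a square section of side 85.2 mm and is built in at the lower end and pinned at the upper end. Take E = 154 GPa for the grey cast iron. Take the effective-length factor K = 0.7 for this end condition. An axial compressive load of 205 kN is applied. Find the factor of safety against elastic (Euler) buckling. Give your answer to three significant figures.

n ≈ 5.89

I = a⁴/12 = 85.2⁴/12 = 4.391×10^6 mm⁴
I = 4.391×10^6 mm⁴ = 4.391×10^-6 m⁴
Effective length L_e = K·L = 0.7 × 3.36 = 2.352 m
P_cr = π²EI / L_e² = π² × 154×10⁹ × 4.391×10^-6 / 2.352² = 1.206×10^6 N
Factor of safety n = P_cr / P = 1206.5 / 205 = 5.89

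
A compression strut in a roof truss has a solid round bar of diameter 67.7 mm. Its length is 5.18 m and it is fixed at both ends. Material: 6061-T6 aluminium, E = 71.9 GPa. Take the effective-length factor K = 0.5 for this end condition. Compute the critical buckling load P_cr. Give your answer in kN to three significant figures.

P_cr ≈ 109 kN

I = πd⁴/64 = π×67.7⁴/64 = 1.031×10^6 mm⁴
I = 1.031×10^6 mm⁴ = 1.031×10^-6 m⁴
Effective length L_e = K·L = 0.5 × 5.18 = 2.590 m
P_cr = π²EI / L_e² = π² × 71.9×10⁹ × 1.031×10^-6 / 2.590² = 1.091×10^5 N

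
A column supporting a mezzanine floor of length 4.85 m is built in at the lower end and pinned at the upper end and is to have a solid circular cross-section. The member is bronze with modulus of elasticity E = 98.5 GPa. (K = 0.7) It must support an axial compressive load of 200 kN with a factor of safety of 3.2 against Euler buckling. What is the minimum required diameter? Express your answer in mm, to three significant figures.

d ≈ 112 mm

Required P_cr = n·P = 3.2 × 200 = 640.0 kN
L_e = K·L = 0.7 × 4.85 = 3.395 m
Required I = P_cr·L_e²/(π²E) = 6.400×10^5 × 3.395² / (π² × 9.85×10^10) = 7.588×10^-6 m⁴
I_req = 7.588×10^6 mm⁴
Solid circle: I = πd⁴/64  ⇒  d = (64I/π)^(1/4) = (64×7.588×10^6/π)^(1/4) = 112 mm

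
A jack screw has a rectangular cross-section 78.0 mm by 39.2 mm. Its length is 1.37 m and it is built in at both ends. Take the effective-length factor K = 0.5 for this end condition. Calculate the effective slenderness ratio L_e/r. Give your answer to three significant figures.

Buckling occurs about the weak axis: I_min = h·b³/12 with b = 39.2 mm (the shorter side).
I_min = 78.0×39.2³/12 = 3.915×10^5 mm⁴
A = 3.058×10^3 mm²;  r_min = √(I/A) = √(3.915×10^5/3.058×10^3) = 11.32 mm
L_e = K·L = 0.5 × 1.37 m = 0.6850 m = 685.00 mm
λ = L_e / r_min = 685.00 / 11.32 = 60.5

λ ≈ 60.5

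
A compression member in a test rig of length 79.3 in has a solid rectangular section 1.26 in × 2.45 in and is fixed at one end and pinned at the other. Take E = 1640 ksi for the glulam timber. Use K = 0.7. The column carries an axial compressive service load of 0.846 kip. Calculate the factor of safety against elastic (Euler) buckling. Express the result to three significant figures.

n ≈ 2.54

Buckling occurs about the weak axis: I_min = h·b³/12 with b = 1.26 in (the shorter side).
I_min = 2.45×1.26³/12 = 0.4084 in⁴
Effective length L_e = K·L = 0.7 × 79.3 = 55.51 in
P_cr = π²EI / L_e² = π² × 1640×10³ × 0.4084 / 55.51² = 2.145×10^3 lb
Factor of safety n = P_cr / P = 2.1453 / 0.846 = 2.54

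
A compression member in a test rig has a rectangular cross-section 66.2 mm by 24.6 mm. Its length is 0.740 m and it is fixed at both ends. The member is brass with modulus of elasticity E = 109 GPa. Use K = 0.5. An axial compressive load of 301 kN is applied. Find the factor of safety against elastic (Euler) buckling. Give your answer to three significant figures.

n ≈ 2.14

Buckling occurs about the weak axis: I_min = h·b³/12 with b = 24.6 mm (the shorter side).
I_min = 66.2×24.6³/12 = 8.213×10^4 mm⁴
I = 8.213×10^4 mm⁴ = 8.213×10^-8 m⁴
Effective length L_e = K·L = 0.5 × 0.740 = 0.3700 m
P_cr = π²EI / L_e² = π² × 109×10⁹ × 8.213×10^-8 / 0.3700² = 6.454×10^5 N
Factor of safety n = P_cr / P = 645.36 / 301 = 2.14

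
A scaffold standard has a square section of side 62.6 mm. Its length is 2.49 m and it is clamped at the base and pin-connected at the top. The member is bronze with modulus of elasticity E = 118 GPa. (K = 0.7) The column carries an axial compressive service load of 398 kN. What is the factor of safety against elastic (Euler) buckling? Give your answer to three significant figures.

I = a⁴/12 = 62.6⁴/12 = 1.280×10^6 mm⁴
I = 1.280×10^6 mm⁴ = 1.280×10^-6 m⁴
Effective length L_e = K·L = 0.7 × 2.49 = 1.743 m
P_cr = π²EI / L_e² = π² × 118×10⁹ × 1.280×10^-6 / 1.743² = 4.906×10^5 N
Factor of safety n = P_cr / P = 490.57 / 398 = 1.23

n ≈ 1.23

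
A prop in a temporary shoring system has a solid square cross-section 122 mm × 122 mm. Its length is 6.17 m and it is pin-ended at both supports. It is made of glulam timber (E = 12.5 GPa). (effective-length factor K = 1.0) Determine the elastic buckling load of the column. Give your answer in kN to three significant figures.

P_cr ≈ 59.8 kN

I = a⁴/12 = 122⁴/12 = 1.846×10^7 mm⁴
I = 1.846×10^7 mm⁴ = 1.846×10^-5 m⁴
Effective length L_e = K·L = 1 × 6.17 = 6.170 m
P_cr = π²EI / L_e² = π² × 12.5×10⁹ × 1.846×10^-5 / 6.170² = 5.983×10^4 N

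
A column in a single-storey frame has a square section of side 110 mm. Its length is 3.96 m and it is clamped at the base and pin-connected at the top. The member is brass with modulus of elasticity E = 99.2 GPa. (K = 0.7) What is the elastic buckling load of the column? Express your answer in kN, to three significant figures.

P_cr ≈ 1550 kN

I = a⁴/12 = 110⁴/12 = 1.220×10^7 mm⁴
I = 1.220×10^7 mm⁴ = 1.220×10^-5 m⁴
Effective length L_e = K·L = 0.7 × 3.96 = 2.772 m
P_cr = π²EI / L_e² = π² × 99.2×10⁹ × 1.220×10^-5 / 2.772² = 1.555×10^6 N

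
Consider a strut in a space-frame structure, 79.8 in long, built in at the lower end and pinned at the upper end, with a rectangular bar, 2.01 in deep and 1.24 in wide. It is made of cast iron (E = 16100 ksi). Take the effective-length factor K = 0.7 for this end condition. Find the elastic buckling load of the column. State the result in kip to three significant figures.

P_cr ≈ 16.3 kip

Buckling occurs about the weak axis: I_min = h·b³/12 with b = 1.24 in (the shorter side).
I_min = 2.01×1.24³/12 = 0.3194 in⁴
Effective length L_e = K·L = 0.7 × 79.8 = 55.86 in
P_cr = π²EI / L_e² = π² × 16100×10³ × 0.3194 / 55.86² = 1.626×10^4 lb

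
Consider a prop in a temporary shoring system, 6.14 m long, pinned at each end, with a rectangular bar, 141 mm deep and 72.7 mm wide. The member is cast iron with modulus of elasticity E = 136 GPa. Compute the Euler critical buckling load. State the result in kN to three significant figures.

Buckling occurs about the weak axis: I_min = h·b³/12 with b = 72.7 mm (the shorter side).
I_min = 141×72.7³/12 = 4.515×10^6 mm⁴
I = 4.515×10^6 mm⁴ = 4.515×10^-6 m⁴
Effective length L_e = K·L = 1 × 6.14 = 6.140 m
P_cr = π²EI / L_e² = π² × 136×10⁹ × 4.515×10^-6 / 6.140² = 1.607×10^5 N

P_cr ≈ 161 kN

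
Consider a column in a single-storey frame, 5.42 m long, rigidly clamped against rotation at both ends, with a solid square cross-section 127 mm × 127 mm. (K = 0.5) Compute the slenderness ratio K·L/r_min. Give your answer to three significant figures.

For a square r = a/√12 = 127/√12 = 36.66 mm
L_e = K·L = 0.5 × 5.42 m = 2.710 m = 2710.0 mm
λ = L_e / r_min = 2710.0 / 36.66 = 73.9

λ ≈ 73.9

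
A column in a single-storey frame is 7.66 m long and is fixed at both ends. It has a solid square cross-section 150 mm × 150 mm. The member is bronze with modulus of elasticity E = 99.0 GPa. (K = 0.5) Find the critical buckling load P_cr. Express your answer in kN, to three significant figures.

P_cr ≈ 2810 kN

I = a⁴/12 = 150⁴/12 = 4.219×10^7 mm⁴
I = 4.219×10^7 mm⁴ = 4.219×10^-5 m⁴
Effective length L_e = K·L = 0.5 × 7.66 = 3.830 m
P_cr = π²EI / L_e² = π² × 99.0×10⁹ × 4.219×10^-5 / 3.830² = 2.810×10^6 N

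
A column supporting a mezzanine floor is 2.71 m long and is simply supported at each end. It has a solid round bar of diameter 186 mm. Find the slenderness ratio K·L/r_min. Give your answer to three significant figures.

λ ≈ 58.3

For a solid circle r = d/4 = 186/4 = 46.50 mm
L_e = K·L = 1 × 2.71 m = 2.710 m = 2710.0 mm
λ = L_e / r_min = 2710.0 / 46.50 = 58.3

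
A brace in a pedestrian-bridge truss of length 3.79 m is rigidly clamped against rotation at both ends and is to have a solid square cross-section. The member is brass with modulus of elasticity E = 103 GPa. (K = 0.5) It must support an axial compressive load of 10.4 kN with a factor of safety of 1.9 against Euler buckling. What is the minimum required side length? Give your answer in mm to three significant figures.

a ≈ 30.3 mm

Required P_cr = n·P = 1.9 × 10.4 = 19.76 kN
L_e = K·L = 0.5 × 3.79 = 1.895 m
Required I = P_cr·L_e²/(π²E) = 1.976×10^4 × 1.895² / (π² × 1.03×10^11) = 6.980×10^-8 m⁴
I_req = 6.980×10^4 mm⁴
Solid square: I = a⁴/12  ⇒  a = (12I)^(1/4) = (12×6.980×10^4)^(1/4) = 30.3 mm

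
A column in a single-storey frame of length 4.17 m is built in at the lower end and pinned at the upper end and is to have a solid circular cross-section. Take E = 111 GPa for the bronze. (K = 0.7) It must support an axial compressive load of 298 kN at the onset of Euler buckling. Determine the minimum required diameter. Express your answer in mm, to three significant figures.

L_e = K·L = 0.7 × 4.17 = 2.919 m
Required I = P_cr·L_e²/(π²E) = 2.980×10^5 × 2.919² / (π² × 1.11×10^11) = 2.318×10^-6 m⁴
I_req = 2.318×10^6 mm⁴
Solid circle: I = πd⁴/64  ⇒  d = (64I/π)^(1/4) = (64×2.318×10^6/π)^(1/4) = 82.9 mm

d ≈ 82.9 mm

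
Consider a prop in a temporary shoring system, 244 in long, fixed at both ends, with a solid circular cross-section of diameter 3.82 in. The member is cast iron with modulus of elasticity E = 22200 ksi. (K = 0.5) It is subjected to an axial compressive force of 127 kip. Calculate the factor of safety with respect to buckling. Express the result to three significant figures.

n ≈ 1.21

I = πd⁴/64 = π×3.82⁴/64 = 10.45 in⁴
Effective length L_e = K·L = 0.5 × 244 = 122.0 in
P_cr = π²EI / L_e² = π² × 22200×10³ × 10.45 / 122.0² = 1.539×10^5 lb
Factor of safety n = P_cr / P = 153.87 / 127 = 1.21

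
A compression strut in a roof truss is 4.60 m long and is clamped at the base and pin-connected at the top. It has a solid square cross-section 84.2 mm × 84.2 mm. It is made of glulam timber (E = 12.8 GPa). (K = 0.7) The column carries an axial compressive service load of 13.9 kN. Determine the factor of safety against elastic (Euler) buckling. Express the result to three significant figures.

n ≈ 3.67

I = a⁴/12 = 84.2⁴/12 = 4.189×10^6 mm⁴
I = 4.189×10^6 mm⁴ = 4.189×10^-6 m⁴
Effective length L_e = K·L = 0.7 × 4.60 = 3.220 m
P_cr = π²EI / L_e² = π² × 12.8×10⁹ × 4.189×10^-6 / 3.220² = 5.103×10^4 N
Factor of safety n = P_cr / P = 51.035 / 13.9 = 3.67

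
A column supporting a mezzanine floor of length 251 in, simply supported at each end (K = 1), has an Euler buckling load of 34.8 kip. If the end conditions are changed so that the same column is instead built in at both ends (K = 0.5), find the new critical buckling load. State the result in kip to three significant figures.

P_cr ∝ 1/K², so P_cr,new = P_cr,old × (K_old/K_new)² = 34.8 × (1/0.5)²
= 34.8 × 4.000 = 139 kip

P_cr ≈ 139 kip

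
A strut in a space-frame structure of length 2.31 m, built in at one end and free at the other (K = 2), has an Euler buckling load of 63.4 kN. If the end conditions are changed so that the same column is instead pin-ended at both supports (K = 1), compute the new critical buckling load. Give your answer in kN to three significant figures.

P_cr ≈ 254 kN

P_cr ∝ 1/K², so P_cr,new = P_cr,old × (K_old/K_new)² = 63.4 × (2/1)²
= 63.4 × 4.000 = 254 kN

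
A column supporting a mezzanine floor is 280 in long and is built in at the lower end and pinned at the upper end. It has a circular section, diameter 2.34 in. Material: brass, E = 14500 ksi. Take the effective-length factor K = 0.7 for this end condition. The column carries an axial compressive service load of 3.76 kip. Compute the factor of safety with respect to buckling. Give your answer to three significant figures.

I = πd⁴/64 = π×2.34⁴/64 = 1.472 in⁴
Effective length L_e = K·L = 0.7 × 280 = 196.0 in
P_cr = π²EI / L_e² = π² × 14500×10³ × 1.472 / 196.0² = 5.483×10^3 lb
Factor of safety n = P_cr / P = 5.4826 / 3.76 = 1.46

n ≈ 1.46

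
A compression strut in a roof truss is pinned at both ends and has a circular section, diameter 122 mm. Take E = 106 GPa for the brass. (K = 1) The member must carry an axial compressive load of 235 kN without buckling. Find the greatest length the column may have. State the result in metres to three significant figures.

I = πd⁴/64 = π×122⁴/64 = 1.087×10^7 mm⁴
I = 1.087×10^-5 m⁴
At the buckling limit P_cr = P = 2.350×10^5 N
From P_cr = π²EI/(K·L)²:  L = (1/K)·√(π²EI/P_cr) = (1/1)·√(π²×1.06×10^11×1.087×10^-5/2.350×10^5)
L = 6.96 m

L_max ≈ 6.96 m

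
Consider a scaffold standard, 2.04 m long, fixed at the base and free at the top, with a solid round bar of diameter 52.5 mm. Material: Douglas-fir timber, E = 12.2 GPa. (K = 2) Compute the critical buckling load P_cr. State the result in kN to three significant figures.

I = πd⁴/64 = π×52.5⁴/64 = 3.729×10^5 mm⁴
I = 3.729×10^5 mm⁴ = 3.729×10^-7 m⁴
Effective length L_e = K·L = 2 × 2.04 = 4.080 m
P_cr = π²EI / L_e² = π² × 12.2×10⁹ × 3.729×10^-7 / 4.080² = 2.697×10^3 N

P_cr ≈ 2.70 kN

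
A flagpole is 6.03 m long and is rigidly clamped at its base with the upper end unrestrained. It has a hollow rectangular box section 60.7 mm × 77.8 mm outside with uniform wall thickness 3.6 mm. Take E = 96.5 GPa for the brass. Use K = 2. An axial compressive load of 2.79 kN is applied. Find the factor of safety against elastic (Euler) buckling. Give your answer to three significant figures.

Inner dimensions: h_i = 77.8 − 2×3.6 = 70.60 mm, b_i = 60.7 − 2×3.6 = 53.50 mm
Weak-axis I_min = (h_o·b_o³ − h_i·b_i³)/12 with b_o = 60.7, b_i = 53.50 mm (shorter outer/inner sides).
I_min = (77.8×60.7³ − 70.60×53.50³)/12 = 5.491×10^5 mm⁴
I = 5.491×10^5 mm⁴ = 5.491×10^-7 m⁴
Effective length L_e = K·L = 2 × 6.03 = 12.06 m
P_cr = π²EI / L_e² = π² × 96.5×10⁹ × 5.491×10^-7 / 12.06² = 3.596×10^3 N
Factor of safety n = P_cr / P = 3.5955 / 2.79 = 1.29

n ≈ 1.29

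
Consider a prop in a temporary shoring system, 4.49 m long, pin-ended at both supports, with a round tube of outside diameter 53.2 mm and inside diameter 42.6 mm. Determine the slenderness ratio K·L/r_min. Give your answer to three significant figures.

λ ≈ 264

d_o = 53.2 mm, d_i = 42.6 mm
I = π(d_o⁴ − d_i⁴)/64 = π(53.2⁴ − 42.60⁴)/64 = 2.315×10^5 mm⁴
A = 797.6 mm²;  r_min = √(I/A) = √(2.315×10^5/797.6) = 17.04 mm
L_e = K·L = 1 × 4.49 m = 4.490 m = 4490.0 mm
λ = L_e / r_min = 4490.0 / 17.04 = 264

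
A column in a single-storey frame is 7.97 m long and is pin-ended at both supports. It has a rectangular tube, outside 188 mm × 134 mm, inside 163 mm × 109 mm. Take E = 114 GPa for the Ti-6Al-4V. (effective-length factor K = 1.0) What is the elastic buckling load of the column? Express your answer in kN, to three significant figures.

Weak-axis I_min = (h_o·b_o³ − h_i·b_i³)/12 with b_o = 134, b_i = 109.0 mm (shorter outer/inner sides).
I_min = (188×134³ − 163.0×109.0³)/12 = 2.010×10^7 mm⁴
I = 2.010×10^7 mm⁴ = 2.010×10^-5 m⁴
Effective length L_e = K·L = 1 × 7.97 = 7.970 m
P_cr = π²EI / L_e² = π² × 114×10⁹ × 2.010×10^-5 / 7.970² = 3.561×10^5 N

P_cr ≈ 356 kN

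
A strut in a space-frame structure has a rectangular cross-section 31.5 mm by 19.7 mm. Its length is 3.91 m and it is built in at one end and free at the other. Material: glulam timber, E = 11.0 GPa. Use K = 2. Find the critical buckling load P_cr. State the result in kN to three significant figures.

Buckling occurs about the weak axis: I_min = h·b³/12 with b = 19.7 mm (the shorter side).
I_min = 31.5×19.7³/12 = 2.007×10^4 mm⁴
I = 2.007×10^4 mm⁴ = 2.007×10^-8 m⁴
Effective length L_e = K·L = 2 × 3.91 = 7.820 m
P_cr = π²EI / L_e² = π² × 11.0×10⁹ × 2.007×10^-8 / 7.820² = 35.63 N

P_cr ≈ 0.0356 kN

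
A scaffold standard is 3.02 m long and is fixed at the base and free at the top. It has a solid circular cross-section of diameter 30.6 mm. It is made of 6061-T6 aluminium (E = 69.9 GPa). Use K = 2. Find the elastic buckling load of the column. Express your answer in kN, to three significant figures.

P_cr ≈ 0.814 kN

I = πd⁴/64 = π×30.6⁴/64 = 4.304×10^4 mm⁴
I = 4.304×10^4 mm⁴ = 4.304×10^-8 m⁴
Effective length L_e = K·L = 2 × 3.02 = 6.040 m
P_cr = π²EI / L_e² = π² × 69.9×10⁹ × 4.304×10^-8 / 6.040² = 813.9 N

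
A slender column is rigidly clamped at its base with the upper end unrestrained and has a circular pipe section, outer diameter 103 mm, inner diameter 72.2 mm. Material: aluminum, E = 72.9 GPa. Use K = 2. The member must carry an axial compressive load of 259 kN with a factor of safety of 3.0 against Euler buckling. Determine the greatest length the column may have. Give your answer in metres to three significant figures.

d_o = 103 mm, d_i = 72.2 mm
I = π(d_o⁴ − d_i⁴)/64 = π(103⁴ − 72.20⁴)/64 = 4.191×10^6 mm⁴
I = 4.191×10^-6 m⁴
Required critical load P_cr = n·P = 3.0 × 259 = 777.0 kN = 7.770×10^5 N
From P_cr = π²EI/(K·L)²:  L = (1/K)·√(π²EI/P_cr) = (1/2)·√(π²×7.29×10^10×4.191×10^-6/7.770×10^5)
L = 0.985 m

L_max ≈ 0.985 m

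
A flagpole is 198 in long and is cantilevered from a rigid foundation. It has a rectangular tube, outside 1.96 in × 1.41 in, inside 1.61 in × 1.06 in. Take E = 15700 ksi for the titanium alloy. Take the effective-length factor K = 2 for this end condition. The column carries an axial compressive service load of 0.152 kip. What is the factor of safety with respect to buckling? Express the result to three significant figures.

n ≈ 1.94

Weak-axis I_min = (h_o·b_o³ − h_i·b_i³)/12 with b_o = 1.41, b_i = 1.060 in (shorter outer/inner sides).
I_min = (1.96×1.41³ − 1.610×1.060³)/12 = 0.2981 in⁴
Effective length L_e = K·L = 2 × 198 = 396.0 in
P_cr = π²EI / L_e² = π² × 15700×10³ × 0.2981 / 396.0² = 294.5 lb
Factor of safety n = P_cr / P = 0.29452 / 0.152 = 1.94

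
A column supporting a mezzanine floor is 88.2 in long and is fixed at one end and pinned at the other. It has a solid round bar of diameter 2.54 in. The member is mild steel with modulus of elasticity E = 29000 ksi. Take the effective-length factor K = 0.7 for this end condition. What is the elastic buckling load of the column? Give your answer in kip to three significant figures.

I = πd⁴/64 = π×2.54⁴/64 = 2.043 in⁴
Effective length L_e = K·L = 0.7 × 88.2 = 61.74 in
P_cr = π²EI / L_e² = π² × 29000×10³ × 2.043 / 61.74² = 1.534×10^5 lb

P_cr ≈ 153 kip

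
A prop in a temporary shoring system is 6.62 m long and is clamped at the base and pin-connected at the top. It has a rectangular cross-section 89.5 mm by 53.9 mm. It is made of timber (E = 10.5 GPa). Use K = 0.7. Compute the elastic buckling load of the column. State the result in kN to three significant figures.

P_cr ≈ 5.64 kN

Buckling occurs about the weak axis: I_min = h·b³/12 with b = 53.9 mm (the shorter side).
I_min = 89.5×53.9³/12 = 1.168×10^6 mm⁴
I = 1.168×10^6 mm⁴ = 1.168×10^-6 m⁴
Effective length L_e = K·L = 0.7 × 6.62 = 4.634 m
P_cr = π²EI / L_e² = π² × 10.5×10⁹ × 1.168×10^-6 / 4.634² = 5.636×10^3 N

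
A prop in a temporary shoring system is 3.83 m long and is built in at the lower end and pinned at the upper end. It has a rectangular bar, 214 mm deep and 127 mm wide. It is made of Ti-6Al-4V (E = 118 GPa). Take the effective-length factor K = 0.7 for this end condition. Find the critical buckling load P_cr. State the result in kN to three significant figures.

P_cr ≈ 5920 kN

Buckling occurs about the weak axis: I_min = h·b³/12 with b = 127 mm (the shorter side).
I_min = 214×127³/12 = 3.653×10^7 mm⁴
I = 3.653×10^7 mm⁴ = 3.653×10^-5 m⁴
Effective length L_e = K·L = 0.7 × 3.83 = 2.681 m
P_cr = π²EI / L_e² = π² × 118×10⁹ × 3.653×10^-5 / 2.681² = 5.919×10^6 N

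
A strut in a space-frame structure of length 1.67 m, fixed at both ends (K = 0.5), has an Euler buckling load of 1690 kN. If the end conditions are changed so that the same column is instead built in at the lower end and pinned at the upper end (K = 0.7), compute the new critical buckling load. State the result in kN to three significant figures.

P_cr ∝ 1/K², so P_cr,new = P_cr,old × (K_old/K_new)² = 1690 × (0.5/0.7)²
= 1690 × 0.5102 = 862 kN

P_cr ≈ 862 kN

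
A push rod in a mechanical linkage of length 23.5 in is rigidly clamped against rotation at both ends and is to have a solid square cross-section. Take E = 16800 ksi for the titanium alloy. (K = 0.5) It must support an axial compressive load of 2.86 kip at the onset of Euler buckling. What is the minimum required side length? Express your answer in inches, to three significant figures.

a ≈ 0.411 in

L_e = K·L = 0.5 × 23.5 = 11.75 in
Required I = P_cr·L_e²/(π²E) = 2.860×10^3 × 11.75² / (π² × 1.68×10^7) = 2.381×10^-3 in⁴
Solid square: I = a⁴/12  ⇒  a = (12I)^(1/4) = (12×2.381×10^-3)^(1/4) = 0.411 in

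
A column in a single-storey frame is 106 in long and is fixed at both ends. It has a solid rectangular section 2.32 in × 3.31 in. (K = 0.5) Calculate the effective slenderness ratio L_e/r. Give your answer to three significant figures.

λ ≈ 79.1

For a rectangle r_min = b/√12 = 2.32/√12 = 0.6697 in
L_e = K·L = 0.5 × 106 = 53.00 in
λ = L_e / r_min = 53.000 / 0.6697 = 79.1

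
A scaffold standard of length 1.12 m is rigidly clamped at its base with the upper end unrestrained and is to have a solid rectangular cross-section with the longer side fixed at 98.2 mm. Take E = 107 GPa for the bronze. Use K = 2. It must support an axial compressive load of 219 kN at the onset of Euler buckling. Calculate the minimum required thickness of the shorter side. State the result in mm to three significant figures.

L_e = K·L = 2 × 1.12 = 2.240 m
Required I = P_cr·L_e²/(π²E) = 2.190×10^5 × 2.240² / (π² × 1.07×10^11) = 1.041×10^-6 m⁴
I_req = 1.041×10^6 mm⁴
Rectangle, weak axis: I_min = h·b³/12 with h = 98.2 mm fixed  ⇒  b = (12I/h)^(1/3) = 50.3 mm

b ≈ 50.3 mm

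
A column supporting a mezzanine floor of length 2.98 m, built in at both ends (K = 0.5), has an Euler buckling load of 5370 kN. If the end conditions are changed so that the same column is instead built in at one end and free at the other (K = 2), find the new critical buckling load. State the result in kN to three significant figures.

P_cr ∝ 1/K², so P_cr,new = P_cr,old × (K_old/K_new)² = 5370 × (0.5/2)²
= 5370 × 0.06250 = 336 kN

P_cr ≈ 336 kN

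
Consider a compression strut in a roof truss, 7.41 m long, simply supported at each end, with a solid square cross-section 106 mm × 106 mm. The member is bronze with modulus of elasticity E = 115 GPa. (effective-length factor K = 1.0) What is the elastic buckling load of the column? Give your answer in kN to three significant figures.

I = a⁴/12 = 106⁴/12 = 1.052×10^7 mm⁴
I = 1.052×10^7 mm⁴ = 1.052×10^-5 m⁴
Effective length L_e = K·L = 1 × 7.41 = 7.410 m
P_cr = π²EI / L_e² = π² × 115×10⁹ × 1.052×10^-5 / 7.410² = 2.175×10^5 N

P_cr ≈ 217 kN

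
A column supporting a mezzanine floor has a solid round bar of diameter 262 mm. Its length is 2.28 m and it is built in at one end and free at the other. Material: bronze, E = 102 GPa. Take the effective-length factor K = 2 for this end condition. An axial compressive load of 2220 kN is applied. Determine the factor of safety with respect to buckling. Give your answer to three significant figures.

n ≈ 5.04

I = πd⁴/64 = π×262⁴/64 = 2.313×10^8 mm⁴
I = 2.313×10^8 mm⁴ = 2.313×10^-4 m⁴
Effective length L_e = K·L = 2 × 2.28 = 4.560 m
P_cr = π²EI / L_e² = π² × 102×10⁹ × 2.313×10^-4 / 4.560² = 1.120×10^7 N
Factor of safety n = P_cr / P = 11198 / 2220 = 5.04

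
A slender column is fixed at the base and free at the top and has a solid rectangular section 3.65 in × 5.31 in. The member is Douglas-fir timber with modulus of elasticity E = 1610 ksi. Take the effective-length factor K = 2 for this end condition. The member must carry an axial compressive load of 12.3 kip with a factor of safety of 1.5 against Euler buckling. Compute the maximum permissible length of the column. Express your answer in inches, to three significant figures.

Buckling occurs about the weak axis: I_min = h·b³/12 with b = 3.65 in (the shorter side).
I_min = 5.31×3.65³/12 = 21.52 in⁴
Required critical load P_cr = n·P = 1.5 × 12.3 = 18.45 kip = 1.845×10^4 lb
From P_cr = π²EI/(K·L)²:  L = (1/K)·√(π²EI/P_cr) = (1/2)·√(π²×1.61×10^6×21.52/1.845×10^4)
L = 68.1 in

L_max ≈ 68.1 in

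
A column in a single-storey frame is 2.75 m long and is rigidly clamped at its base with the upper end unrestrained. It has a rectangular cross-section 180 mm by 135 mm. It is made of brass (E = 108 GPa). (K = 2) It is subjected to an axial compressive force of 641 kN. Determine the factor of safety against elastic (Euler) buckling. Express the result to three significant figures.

Buckling occurs about the weak axis: I_min = h·b³/12 with b = 135 mm (the shorter side).
I_min = 180×135³/12 = 3.691×10^7 mm⁴
I = 3.691×10^7 mm⁴ = 3.691×10^-5 m⁴
Effective length L_e = K·L = 2 × 2.75 = 5.500 m
P_cr = π²EI / L_e² = π² × 108×10⁹ × 3.691×10^-5 / 5.500² = 1.300×10^6 N
Factor of safety n = P_cr / P = 1300.4 / 641 = 2.03

n ≈ 2.03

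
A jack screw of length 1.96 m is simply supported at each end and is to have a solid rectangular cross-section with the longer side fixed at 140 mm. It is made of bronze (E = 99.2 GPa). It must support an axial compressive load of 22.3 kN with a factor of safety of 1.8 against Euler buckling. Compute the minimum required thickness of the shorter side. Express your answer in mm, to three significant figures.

b ≈ 23.8 mm

Required P_cr = n·P = 1.8 × 22.3 = 40.14 kN
L_e = K·L = 1 × 1.96 = 1.960 m
Required I = P_cr·L_e²/(π²E) = 4.014×10^4 × 1.960² / (π² × 9.92×10^10) = 1.575×10^-7 m⁴
I_req = 1.575×10^5 mm⁴
Rectangle, weak axis: I_min = h·b³/12 with h = 140 mm fixed  ⇒  b = (12I/h)^(1/3) = 23.8 mm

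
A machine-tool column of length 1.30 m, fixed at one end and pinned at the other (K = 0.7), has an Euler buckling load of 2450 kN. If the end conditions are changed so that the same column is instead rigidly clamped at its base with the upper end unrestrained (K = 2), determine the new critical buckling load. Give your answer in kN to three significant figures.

P_cr ≈ 300 kN

P_cr ∝ 1/K², so P_cr,new = P_cr,old × (K_old/K_new)² = 2450 × (0.7/2)²
= 2450 × 0.1225 = 300 kN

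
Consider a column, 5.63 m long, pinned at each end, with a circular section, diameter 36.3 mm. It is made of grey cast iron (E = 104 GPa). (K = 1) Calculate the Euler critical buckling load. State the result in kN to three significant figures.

P_cr ≈ 2.76 kN

I = πd⁴/64 = π×36.3⁴/64 = 8.523×10^4 mm⁴
I = 8.523×10^4 mm⁴ = 8.523×10^-8 m⁴
Effective length L_e = K·L = 1 × 5.63 = 5.630 m
P_cr = π²EI / L_e² = π² × 104×10⁹ × 8.523×10^-8 / 5.630² = 2.760×10^3 N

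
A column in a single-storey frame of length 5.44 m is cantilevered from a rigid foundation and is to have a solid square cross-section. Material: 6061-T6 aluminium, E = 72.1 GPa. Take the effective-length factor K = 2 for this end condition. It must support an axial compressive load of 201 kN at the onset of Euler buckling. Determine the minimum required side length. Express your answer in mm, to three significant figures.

a ≈ 142 mm

L_e = K·L = 2 × 5.44 = 10.88 m
Required I = P_cr·L_e²/(π²E) = 2.010×10^5 × 10.88² / (π² × 7.21×10^10) = 3.344×10^-5 m⁴
I_req = 3.344×10^7 mm⁴
Solid square: I = a⁴/12  ⇒  a = (12I)^(1/4) = (12×3.344×10^7)^(1/4) = 142 mm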